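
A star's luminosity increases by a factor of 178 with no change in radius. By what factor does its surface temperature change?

factor ≈ 3.65

P ∝ T⁴ ⇒ T ∝ P^(1/4), so T scales by (178)^(1/4) = 3.65.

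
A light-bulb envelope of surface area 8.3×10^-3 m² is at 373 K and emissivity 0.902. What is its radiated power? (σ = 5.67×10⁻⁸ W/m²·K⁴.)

P = εσAT⁴ = 0.902 × 5.67×10⁻⁸ × 8.30×10^-3 × (373)⁴ = 0.902 × 5.67×10⁻⁸ × 8.30×10^-3 × 1.94×10^10.
P = 8.22 W.

P ≈ 8.22 W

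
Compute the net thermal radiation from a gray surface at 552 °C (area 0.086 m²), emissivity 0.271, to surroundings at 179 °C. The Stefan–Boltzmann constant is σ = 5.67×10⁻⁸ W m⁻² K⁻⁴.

Q ≈ 557 W

Convert: 552 °C = 825 K; 179 °C = 452 K.
Q = εσA(T⁴ − T_s⁴). T⁴ − T_s⁴ = (825)⁴ − (452)⁴ = 4.63×10^11 − 4.17×10^10 = 4.22×10^11 K⁴.
Q = 0.271 × 5.67×10⁻⁸ × 0.0860 × 4.22×10^11 = 557 W.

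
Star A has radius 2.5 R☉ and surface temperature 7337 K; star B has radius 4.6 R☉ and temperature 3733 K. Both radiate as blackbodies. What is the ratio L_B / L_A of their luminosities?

L_B/L_A ≈ 0.227

L = 4πR²σT⁴ ∝ R²T⁴, so L_B/L_A = (4.6/2.5)² × (3733/7337)⁴ = 3.39 × 0.0670 = 0.227.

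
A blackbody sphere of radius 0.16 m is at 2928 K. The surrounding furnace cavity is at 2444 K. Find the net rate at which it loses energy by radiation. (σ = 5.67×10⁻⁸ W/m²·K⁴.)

A = 4πr² = 4π × (0.16)² = 0.322 m².
Q = σA(T⁴ − T_s⁴). T⁴ − T_s⁴ = (2928)⁴ − (2444)⁴ = 7.35×10^13 − 3.57×10^13 = 3.78×10^13 K⁴.
Q = 5.67×10⁻⁸ × 0.322 × 3.78×10^13 = 6.90×10^5 W.

Q ≈ 6.90×10^5 W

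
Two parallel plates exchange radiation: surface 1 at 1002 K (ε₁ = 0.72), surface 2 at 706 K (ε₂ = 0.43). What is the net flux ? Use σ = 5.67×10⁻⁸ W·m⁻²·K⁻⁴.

q ≈ 15900 W/m²

For two large parallel gray plates, q = σ(T₁⁴ − T₂⁴) / (1/ε₁ + 1/ε₂ − 1).
1/ε₁ + 1/ε₂ − 1 = 1/0.72 + 1/0.43 − 1 = 2.714.
T₁⁴ − T₂⁴ = 1.01×10^12 − 2.48×10^11 = 7.60×10^11 K⁴.
q = 5.67×10⁻⁸ × 7.60×10^11 / 2.714 = 15900 W/m².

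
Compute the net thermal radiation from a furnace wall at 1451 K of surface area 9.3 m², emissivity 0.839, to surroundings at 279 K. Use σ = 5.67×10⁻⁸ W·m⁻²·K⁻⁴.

Q = εσA(T⁴ − T_s⁴). T⁴ − T_s⁴ = (1451)⁴ − (279)⁴ = 4.43×10^12 − 6.06×10^9 = 4.43×10^12 K⁴.
Q = 0.839 × 5.67×10⁻⁸ × 9.30 × 4.43×10^12 = 1.96×10^6 W.

Q ≈ 1.96×10^6 W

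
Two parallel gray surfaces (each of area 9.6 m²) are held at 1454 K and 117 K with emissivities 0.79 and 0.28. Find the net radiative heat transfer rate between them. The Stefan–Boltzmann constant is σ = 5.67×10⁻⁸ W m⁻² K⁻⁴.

For two large parallel gray plates, q = σ(T₁⁴ − T₂⁴) / (1/ε₁ + 1/ε₂ − 1).
1/ε₁ + 1/ε₂ − 1 = 1/0.79 + 1/0.28 − 1 = 3.837.
T₁⁴ − T₂⁴ = 4.47×10^12 − 1.87×10^8 = 4.47×10^12 K⁴.
q = 5.67×10⁻⁸ × 4.47×10^12 / 3.837 = 66000 W/m².
Q = q·A = 66000 × 9.6 = 6.34×10^5 W.

Q ≈ 6.34×10^5 W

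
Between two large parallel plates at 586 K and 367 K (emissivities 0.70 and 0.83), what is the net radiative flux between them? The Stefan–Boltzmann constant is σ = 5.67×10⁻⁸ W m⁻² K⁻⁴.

For two large parallel gray plates, q = σ(T₁⁴ − T₂⁴) / (1/ε₁ + 1/ε₂ − 1).
1/ε₁ + 1/ε₂ − 1 = 1/0.70 + 1/0.83 − 1 = 1.633.
T₁⁴ − T₂⁴ = 1.18×10^11 − 1.81×10^10 = 9.98×10^10 K⁴.
q = 5.67×10⁻⁸ × 9.98×10^10 / 1.633 = 3460 W/m².

q ≈ 3460 W/m²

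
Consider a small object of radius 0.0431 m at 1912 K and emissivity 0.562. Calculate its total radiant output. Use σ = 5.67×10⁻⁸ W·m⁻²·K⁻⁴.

A = 4πr² = 4π × (0.0431)² = 0.0233 m².
Stefan–Boltzmann: P = εσAT⁴ = 0.562 × 5.67×10⁻⁸ × 0.0233 × (1912)⁴ = 0.562 × 5.67×10⁻⁸ × 0.0233 × 1.34×10^13.
P = 9940 W.

P ≈ 9940 W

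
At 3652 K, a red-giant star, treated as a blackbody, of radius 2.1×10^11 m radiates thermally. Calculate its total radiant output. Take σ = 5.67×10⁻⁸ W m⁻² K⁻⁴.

A = 4πr² = 4π × (2.1×10^11)² = 5.54×10^23 m².
P = σAT⁴ = 5.67×10⁻⁸ × 5.54×10^23 × (3652)⁴ = 5.67×10⁻⁸ × 5.54×10^23 × 1.78×10^14.
P = 5.59×10^30 W.

P ≈ 5.59×10^30 W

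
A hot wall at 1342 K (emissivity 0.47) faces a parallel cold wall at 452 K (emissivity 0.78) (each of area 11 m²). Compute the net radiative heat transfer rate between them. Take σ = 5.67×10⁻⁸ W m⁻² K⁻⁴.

For two large parallel gray plates, q = σ(T₁⁴ − T₂⁴) / (1/ε₁ + 1/ε₂ − 1).
1/ε₁ + 1/ε₂ − 1 = 1/0.47 + 1/0.78 − 1 = 2.410.
T₁⁴ − T₂⁴ = 3.24×10^12 − 4.17×10^10 = 3.20×10^12 K⁴.
q = 5.67×10⁻⁸ × 3.20×10^12 / 2.410 = 75300 W/m².
Q = q·A = 75300 × 11 = 8.29×10^5 W.

Q ≈ 8.29×10^5 W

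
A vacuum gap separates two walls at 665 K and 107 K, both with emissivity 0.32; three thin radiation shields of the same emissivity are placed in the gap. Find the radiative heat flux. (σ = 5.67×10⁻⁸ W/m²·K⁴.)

Each of the 4 gaps contributes resistance (2/ε − 1) = 2/0.32 − 1 = 5.250; total = 21.00.
q = σ(T₁⁴ − T₂⁴) / 21.00 = 5.67×10⁻⁸ × 1.95×10^11 / 21.00 = 528 W/m².

q ≈ 528 W/m²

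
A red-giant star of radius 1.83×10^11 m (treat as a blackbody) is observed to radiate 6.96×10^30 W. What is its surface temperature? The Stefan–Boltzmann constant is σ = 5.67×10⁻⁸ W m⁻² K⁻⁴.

A = 4πr² = 4π × (1.83×10^11)² = 4.21×10^23 m².
From P = σAT⁴, T = (P / σA)^(1/4) = (6.96×10^30 / (5.67×10⁻⁸ × 4.21×10^23))^(1/4).
T = (2.92×10^14)^(1/4) = 4130 K.

T ≈ 4130 K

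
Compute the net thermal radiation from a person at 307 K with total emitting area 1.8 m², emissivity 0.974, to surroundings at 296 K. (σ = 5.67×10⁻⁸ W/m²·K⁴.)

Q ≈ 120 W

Q = εσA(T⁴ − T_s⁴). T⁴ − T_s⁴ = (307)⁴ − (296)⁴ = 8.88×10^9 − 7.68×10^9 = 1.21×10^9 K⁴.
Q = 0.974 × 5.67×10⁻⁸ × 1.80 × 1.21×10^9 = 120 W.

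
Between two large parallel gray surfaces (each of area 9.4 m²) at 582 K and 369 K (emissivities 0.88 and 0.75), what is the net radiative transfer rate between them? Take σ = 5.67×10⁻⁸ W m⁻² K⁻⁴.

Q ≈ 34900 W

For two large parallel gray plates, q = σ(T₁⁴ − T₂⁴) / (1/ε₁ + 1/ε₂ − 1).
1/ε₁ + 1/ε₂ − 1 = 1/0.88 + 1/0.75 − 1 = 1.470.
T₁⁴ − T₂⁴ = 1.15×10^11 − 1.85×10^10 = 9.62×10^10 K⁴.
q = 5.67×10⁻⁸ × 9.62×10^10 / 1.470 = 3710 W/m².
Q = q·A = 3710 × 9.4 = 34900 W.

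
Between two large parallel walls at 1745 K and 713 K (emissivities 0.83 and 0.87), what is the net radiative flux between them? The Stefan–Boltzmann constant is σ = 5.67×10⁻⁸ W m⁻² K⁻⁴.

For two large parallel gray plates, q = σ(T₁⁴ − T₂⁴) / (1/ε₁ + 1/ε₂ − 1).
1/ε₁ + 1/ε₂ − 1 = 1/0.83 + 1/0.87 − 1 = 1.354.
T₁⁴ − T₂⁴ = 9.27×10^12 − 2.58×10^11 = 9.01×10^12 K⁴.
q = 5.67×10⁻⁸ × 9.01×10^12 / 1.354 = 3.77×10^5 W/m².

q ≈ 3.77×10^5 W/m²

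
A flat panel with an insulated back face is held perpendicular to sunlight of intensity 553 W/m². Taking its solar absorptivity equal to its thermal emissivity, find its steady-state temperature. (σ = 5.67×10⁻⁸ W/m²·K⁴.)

T ≈ 314 K

Absorbed flux αS = emitted flux εσT⁴ (one radiating face); with α = ε, T = (S/σ)^(1/4).
T = (553 / 5.67×10⁻⁸)^(1/4) = (9.75×10^9)^(1/4).
T = 314 K.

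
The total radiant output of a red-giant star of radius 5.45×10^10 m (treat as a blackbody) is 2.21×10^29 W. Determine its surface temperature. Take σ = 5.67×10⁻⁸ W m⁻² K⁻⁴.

T ≈ 3200 K

A = 4πr² = 4π × (5.45×10^10)² = 3.73×10^22 m².
From P = σAT⁴, T = (P / σA)^(1/4) = (2.21×10^29 / (5.67×10⁻⁸ × 3.73×10^22))^(1/4).
T = (1.04×10^14)^(1/4) = 3200 K.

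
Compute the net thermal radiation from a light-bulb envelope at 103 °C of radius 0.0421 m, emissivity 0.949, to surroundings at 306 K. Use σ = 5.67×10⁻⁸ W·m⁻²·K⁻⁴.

A = 4πr² = 4π × (0.0421)² = 0.0223 m².
Convert: 103 °C = 376 K.
Q = εσA(T⁴ − T_s⁴). T⁴ − T_s⁴ = (376)⁴ − (306)⁴ = 2.00×10^10 − 8.77×10^9 = 1.12×10^10 K⁴.
Q = 0.949 × 5.67×10⁻⁸ × 0.0223 × 1.12×10^10 = 13.4 W.

Q ≈ 13.4 W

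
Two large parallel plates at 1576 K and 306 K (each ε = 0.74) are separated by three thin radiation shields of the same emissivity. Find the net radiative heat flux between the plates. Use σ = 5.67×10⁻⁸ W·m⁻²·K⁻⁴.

Each of the 4 gaps contributes resistance (2/ε − 1) = 2/0.74 − 1 = 1.703; total = 6.811.
q = σ(T₁⁴ − T₂⁴) / 6.811 = 5.67×10⁻⁸ × 6.16×10^12 / 6.811 = 51300 W/m².

q ≈ 51300 W/m²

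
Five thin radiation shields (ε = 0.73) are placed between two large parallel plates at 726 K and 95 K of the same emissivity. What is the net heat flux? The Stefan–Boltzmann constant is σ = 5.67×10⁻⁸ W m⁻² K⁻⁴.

Each of the 6 gaps contributes resistance (2/ε − 1) = 2/0.73 − 1 = 1.740; total = 10.44.
q = σ(T₁⁴ − T₂⁴) / 10.44 = 5.67×10⁻⁸ × 2.78×10^11 / 10.44 = 1510 W/m².

q ≈ 1510 W/m²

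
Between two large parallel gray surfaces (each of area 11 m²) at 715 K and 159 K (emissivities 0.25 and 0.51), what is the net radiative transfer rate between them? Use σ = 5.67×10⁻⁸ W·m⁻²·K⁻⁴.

Q ≈ 32800 W

For two large parallel gray plates, q = σ(T₁⁴ − T₂⁴) / (1/ε₁ + 1/ε₂ − 1).
1/ε₁ + 1/ε₂ − 1 = 1/0.25 + 1/0.51 − 1 = 4.961.
T₁⁴ − T₂⁴ = 2.61×10^11 − 6.39×10^8 = 2.61×10^11 K⁴.
q = 5.67×10⁻⁸ × 2.61×10^11 / 4.961 = 2980 W/m².
Q = q·A = 2980 × 11 = 32800 W.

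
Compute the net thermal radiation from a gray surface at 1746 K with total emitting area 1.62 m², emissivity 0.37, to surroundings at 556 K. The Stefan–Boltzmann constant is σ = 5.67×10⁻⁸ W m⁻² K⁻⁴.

Q = εσA(T⁴ − T_s⁴). T⁴ − T_s⁴ = (1746)⁴ − (556)⁴ = 9.29×10^12 − 9.56×10^10 = 9.20×10^12 K⁴.
Q = 0.37 × 5.67×10⁻⁸ × 1.62 × 9.20×10^12 = 3.13×10^5 W.

Q ≈ 3.13×10^5 W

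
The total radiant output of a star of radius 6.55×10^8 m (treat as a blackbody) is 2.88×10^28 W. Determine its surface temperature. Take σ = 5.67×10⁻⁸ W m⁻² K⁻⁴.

A = 4πr² = 4π × (6.55×10^8)² = 5.39×10^18 m².
From P = σAT⁴, T = (P / σA)^(1/4) = (2.88×10^28 / (5.67×10⁻⁸ × 5.39×10^18))^(1/4).
T = (9.42×10^16)^(1/4) = 17500 K.

T ≈ 17500 K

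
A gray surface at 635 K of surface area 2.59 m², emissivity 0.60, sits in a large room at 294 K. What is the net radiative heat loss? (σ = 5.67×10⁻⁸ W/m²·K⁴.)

Q ≈ 13700 W

Q = εσA(T⁴ − T_s⁴). T⁴ − T_s⁴ = (635)⁴ − (294)⁴ = 1.63×10^11 − 7.47×10^9 = 1.55×10^11 K⁴.
Q = 0.60 × 5.67×10⁻⁸ × 2.59 × 1.55×10^11 = 13700 W.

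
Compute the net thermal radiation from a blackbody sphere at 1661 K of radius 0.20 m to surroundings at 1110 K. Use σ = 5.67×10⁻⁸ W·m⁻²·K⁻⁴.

A = 4πr² = 4π × (0.20)² = 0.503 m².
Q = σA(T⁴ − T_s⁴). T⁴ − T_s⁴ = (1661)⁴ − (1110)⁴ = 7.61×10^12 − 1.52×10^12 = 6.09×10^12 K⁴.
Q = 5.67×10⁻⁸ × 0.503 × 6.09×10^12 = 1.74×10^5 W.

Q ≈ 1.74×10^5 W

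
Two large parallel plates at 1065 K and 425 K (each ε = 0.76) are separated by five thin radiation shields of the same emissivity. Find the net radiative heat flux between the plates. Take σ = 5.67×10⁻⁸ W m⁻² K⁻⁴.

Each of the 6 gaps contributes resistance (2/ε − 1) = 2/0.76 − 1 = 1.632; total = 9.789.
q = σ(T₁⁴ − T₂⁴) / 9.789 = 5.67×10⁻⁸ × 1.25×10^12 / 9.789 = 7260 W/m².

q ≈ 7260 W/m²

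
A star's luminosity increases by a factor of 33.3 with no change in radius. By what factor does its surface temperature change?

P ∝ T⁴ ⇒ T ∝ P^(1/4), so T scales by (33.3)^(1/4) = 2.40.

factor ≈ 2.40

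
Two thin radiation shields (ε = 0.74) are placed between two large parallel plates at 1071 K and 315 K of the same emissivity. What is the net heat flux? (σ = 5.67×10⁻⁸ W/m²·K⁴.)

q ≈ 14500 W/m²

Each of the 3 gaps contributes resistance (2/ε − 1) = 2/0.74 − 1 = 1.703; total = 5.108.
q = σ(T₁⁴ − T₂⁴) / 5.108 = 5.67×10⁻⁸ × 1.31×10^12 / 5.108 = 14500 W/m².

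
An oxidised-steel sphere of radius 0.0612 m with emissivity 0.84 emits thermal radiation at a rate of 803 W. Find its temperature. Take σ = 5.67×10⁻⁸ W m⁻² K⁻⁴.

T ≈ 774 K

A = 4πr² = 4π × (0.0612)² = 0.0471 m².
From P = εσAT⁴, T = (P / εσA)^(1/4) = (803 / (0.84 × 5.67×10⁻⁸ × 0.0471))^(1/4).
T = (3.58×10^11)^(1/4) = 774 K.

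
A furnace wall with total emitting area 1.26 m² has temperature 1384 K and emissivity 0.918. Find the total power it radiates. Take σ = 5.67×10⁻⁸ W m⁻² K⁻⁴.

P ≈ 2.41×10^5 W

Stefan–Boltzmann: P = εσAT⁴ = 0.918 × 5.67×10⁻⁸ × 1.26 × (1384)⁴ = 0.918 × 5.67×10⁻⁸ × 1.26 × 3.67×10^12.
P = 2.41×10^5 W.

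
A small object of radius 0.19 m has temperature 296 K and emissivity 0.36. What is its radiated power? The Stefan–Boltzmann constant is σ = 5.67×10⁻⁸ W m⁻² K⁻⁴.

P ≈ 71.1 W

A = 4πr² = 4π × (0.19)² = 0.454 m².
P = εσAT⁴ = 0.36 × 5.67×10⁻⁸ × 0.454 × (296)⁴ = 0.36 × 5.67×10⁻⁸ × 0.454 × 7.68×10^9.
P = 71.1 W.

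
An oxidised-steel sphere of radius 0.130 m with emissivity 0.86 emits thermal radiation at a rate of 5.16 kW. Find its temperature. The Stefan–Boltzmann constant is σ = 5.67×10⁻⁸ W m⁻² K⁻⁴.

A = 4πr² = 4π × (0.130)² = 0.212 m².
From P = εσAT⁴, T = (P / εσA)^(1/4) = (5160 / (0.86 × 5.67×10⁻⁸ × 0.212))^(1/4).
T = (4.98×10^11)^(1/4) = 840 K.

T ≈ 840 K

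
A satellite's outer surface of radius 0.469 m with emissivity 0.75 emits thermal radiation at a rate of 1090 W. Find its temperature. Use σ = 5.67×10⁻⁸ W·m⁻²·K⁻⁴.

T ≈ 310 K

A = 4πr² = 4π × (0.469)² = 2.76 m².
From P = εσAT⁴, T = (P / εσA)^(1/4) = (1090 / (0.75 × 5.67×10⁻⁸ × 2.76))^(1/4).
T = (9.27×10^9)^(1/4) = 310 K.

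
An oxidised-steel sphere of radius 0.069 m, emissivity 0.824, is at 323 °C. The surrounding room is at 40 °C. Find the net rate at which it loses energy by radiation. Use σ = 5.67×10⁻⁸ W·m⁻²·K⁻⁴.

Q ≈ 326 W

A = 4πr² = 4π × (0.069)² = 0.0598 m².
Convert: 323 °C = 596 K; 40 °C = 313 K.
Q = εσA(T⁴ − T_s⁴). T⁴ − T_s⁴ = (596)⁴ − (313)⁴ = 1.26×10^11 − 9.60×10^9 = 1.17×10^11 K⁴.
Q = 0.824 × 5.67×10⁻⁸ × 0.0598 × 1.17×10^11 = 326 W.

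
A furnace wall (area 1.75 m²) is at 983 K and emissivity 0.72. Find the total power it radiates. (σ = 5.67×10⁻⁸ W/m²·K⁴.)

P ≈ 66700 W

P = εσAT⁴ = 0.72 × 5.67×10⁻⁸ × 1.75 × (983)⁴ = 0.72 × 5.67×10⁻⁸ × 1.75 × 9.34×10^11.
P = 66700 W.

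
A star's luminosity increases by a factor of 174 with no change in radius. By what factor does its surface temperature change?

P ∝ T⁴ ⇒ T ∝ P^(1/4), so T scales by (174)^(1/4) = 3.63.

factor ≈ 3.63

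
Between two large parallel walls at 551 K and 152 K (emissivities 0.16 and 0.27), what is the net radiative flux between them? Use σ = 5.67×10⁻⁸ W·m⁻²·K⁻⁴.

q ≈ 580 W/m²

For two large parallel gray plates, q = σ(T₁⁴ − T₂⁴) / (1/ε₁ + 1/ε₂ − 1).
1/ε₁ + 1/ε₂ − 1 = 1/0.16 + 1/0.27 − 1 = 8.954.
T₁⁴ − T₂⁴ = 9.22×10^10 − 5.34×10^8 = 9.16×10^10 K⁴.
q = 5.67×10⁻⁸ × 9.16×10^10 / 8.954 = 580 W/m².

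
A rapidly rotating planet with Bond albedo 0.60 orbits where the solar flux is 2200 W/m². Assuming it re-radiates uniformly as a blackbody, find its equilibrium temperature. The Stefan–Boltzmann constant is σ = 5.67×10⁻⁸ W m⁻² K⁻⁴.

Power absorbed = (1−a)S·πR²; power emitted = 4πR²σT⁴. Equating and cancelling πR²:
T = ((1−a)S / 4σ)^(1/4) = (880 / (4 × 5.67×10⁻⁸))^(1/4) = (3.88×10^9)^(1/4).
T = 250 K.

T ≈ 250 K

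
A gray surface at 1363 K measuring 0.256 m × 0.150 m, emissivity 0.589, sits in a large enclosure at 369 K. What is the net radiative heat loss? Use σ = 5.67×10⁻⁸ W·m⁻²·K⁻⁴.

Q ≈ 4400 W

A = 0.256 × 0.150 = 0.0384 m².
Q = εσA(T⁴ − T_s⁴). T⁴ − T_s⁴ = (1363)⁴ − (369)⁴ = 3.45×10^12 − 1.85×10^10 = 3.43×10^12 K⁴.
Q = 0.589 × 5.67×10⁻⁸ × 0.0384 × 3.43×10^12 = 4400 W.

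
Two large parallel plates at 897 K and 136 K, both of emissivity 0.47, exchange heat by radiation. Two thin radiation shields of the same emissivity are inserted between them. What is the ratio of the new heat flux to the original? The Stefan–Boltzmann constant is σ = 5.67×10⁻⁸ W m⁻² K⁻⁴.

ratio ≈ 0.333

With N identical shields there are N+1 = 3 gaps in series, each with the same radiative resistance, so the flux falls to 1/(N+1) of its unshielded value.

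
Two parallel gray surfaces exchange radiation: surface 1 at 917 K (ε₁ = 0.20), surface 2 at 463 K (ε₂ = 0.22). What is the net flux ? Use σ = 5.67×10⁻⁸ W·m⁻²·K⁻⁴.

For two large parallel gray plates, q = σ(T₁⁴ − T₂⁴) / (1/ε₁ + 1/ε₂ − 1).
1/ε₁ + 1/ε₂ − 1 = 1/0.20 + 1/0.22 − 1 = 8.545.
T₁⁴ − T₂⁴ = 7.07×10^11 − 4.60×10^10 = 6.61×10^11 K⁴.
q = 5.67×10⁻⁸ × 6.61×10^11 / 8.545 = 4390 W/m².

q ≈ 4390 W/m²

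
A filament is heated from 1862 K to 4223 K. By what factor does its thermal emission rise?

P ∝ T⁴, so the ratio is (4223/1862)⁴ = (2.268)⁴ = 26.5.

ratio ≈ 26.5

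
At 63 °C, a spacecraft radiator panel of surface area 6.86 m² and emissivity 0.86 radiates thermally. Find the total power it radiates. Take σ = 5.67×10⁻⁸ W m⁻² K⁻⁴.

P ≈ 4260 W

63 °C = 336 K.
Stefan–Boltzmann: P = εσAT⁴ = 0.86 × 5.67×10⁻⁸ × 6.86 × (336)⁴ = 0.86 × 5.67×10⁻⁸ × 6.86 × 1.27×10^10.
P = 4260 W.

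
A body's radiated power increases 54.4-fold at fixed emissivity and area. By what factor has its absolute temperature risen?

P ∝ T⁴ ⇒ T ∝ P^(1/4), so T scales by (54.4)^(1/4) = 2.72.

factor ≈ 2.72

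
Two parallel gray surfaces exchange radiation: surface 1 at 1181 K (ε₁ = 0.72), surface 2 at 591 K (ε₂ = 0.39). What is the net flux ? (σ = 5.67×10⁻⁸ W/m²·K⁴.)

For two large parallel gray plates, q = σ(T₁⁴ − T₂⁴) / (1/ε₁ + 1/ε₂ − 1).
1/ε₁ + 1/ε₂ − 1 = 1/0.72 + 1/0.39 − 1 = 2.953.
T₁⁴ − T₂⁴ = 1.95×10^12 − 1.22×10^11 = 1.82×10^12 K⁴.
q = 5.67×10⁻⁸ × 1.82×10^12 / 2.953 = 35000 W/m².

q ≈ 35000 W/m²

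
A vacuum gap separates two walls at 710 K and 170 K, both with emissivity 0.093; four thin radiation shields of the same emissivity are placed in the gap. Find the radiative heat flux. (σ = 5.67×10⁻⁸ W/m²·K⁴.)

Each of the 5 gaps contributes resistance (2/ε − 1) = 2/0.093 − 1 = 20.51; total = 102.5.
q = σ(T₁⁴ − T₂⁴) / 102.5 = 5.67×10⁻⁸ × 2.53×10^11 / 102.5 = 140 W/m².

q ≈ 140 W/m²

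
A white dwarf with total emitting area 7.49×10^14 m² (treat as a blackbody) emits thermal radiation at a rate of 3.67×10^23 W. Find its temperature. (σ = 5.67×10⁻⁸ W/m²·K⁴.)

T ≈ 9640 K

From P = σAT⁴, T = (P / σA)^(1/4) = (3.67×10^23 / (5.67×10⁻⁸ × 7.49×10^14))^(1/4).
T = (8.64×10^15)^(1/4) = 9640 K.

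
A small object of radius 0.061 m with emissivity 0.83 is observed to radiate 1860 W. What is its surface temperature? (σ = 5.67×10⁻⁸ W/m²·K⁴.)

A = 4πr² = 4π × (0.061)² = 0.0468 m².
From P = εσAT⁴, T = (P / εσA)^(1/4) = (1860 / (0.83 × 5.67×10⁻⁸ × 0.0468))^(1/4).
T = (8.45×10^11)^(1/4) = 959 K.

T ≈ 959 K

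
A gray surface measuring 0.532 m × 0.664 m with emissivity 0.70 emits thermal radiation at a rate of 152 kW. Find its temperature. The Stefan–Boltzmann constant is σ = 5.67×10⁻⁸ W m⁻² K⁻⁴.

A = 0.532 × 0.664 = 0.353 m².
From P = εσAT⁴, T = (P / εσA)^(1/4) = (1.52×10^5 / (0.70 × 5.67×10⁻⁸ × 0.353))^(1/4).
T = (1.08×10^13)^(1/4) = 1810 K.

T ≈ 1810 K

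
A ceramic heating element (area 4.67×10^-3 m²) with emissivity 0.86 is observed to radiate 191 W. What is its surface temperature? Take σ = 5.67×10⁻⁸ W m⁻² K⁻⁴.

From P = εσAT⁴, T = (P / εσA)^(1/4) = (191 / (0.86 × 5.67×10⁻⁸ × 4.67×10^-3))^(1/4).
T = (8.39×10^11)^(1/4) = 957 K.

T ≈ 957 K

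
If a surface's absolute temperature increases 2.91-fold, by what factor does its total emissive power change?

P ∝ T⁴, so the power scales as (2.91)⁴ = 71.7.

factor ≈ 71.7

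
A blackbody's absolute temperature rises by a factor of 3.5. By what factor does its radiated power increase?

factor ≈ 150

P ∝ T⁴, so the power scales as (3.5)⁴ = 150.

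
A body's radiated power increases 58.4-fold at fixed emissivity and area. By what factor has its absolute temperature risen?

P ∝ T⁴ ⇒ T ∝ P^(1/4), so T scales by (58.4)^(1/4) = 2.76.

factor ≈ 2.76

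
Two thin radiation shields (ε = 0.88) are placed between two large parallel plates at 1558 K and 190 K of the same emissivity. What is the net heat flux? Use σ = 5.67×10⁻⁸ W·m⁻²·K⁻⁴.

Each of the 3 gaps contributes resistance (2/ε − 1) = 2/0.88 − 1 = 1.273; total = 3.818.
q = σ(T₁⁴ − T₂⁴) / 3.818 = 5.67×10⁻⁸ × 5.89×10^12 / 3.818 = 87500 W/m².

q ≈ 87500 W/m²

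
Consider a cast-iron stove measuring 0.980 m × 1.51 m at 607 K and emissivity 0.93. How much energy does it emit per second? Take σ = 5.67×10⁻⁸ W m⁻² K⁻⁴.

P ≈ 10600 W

A = 0.980 × 1.51 = 1.48 m².
Stefan–Boltzmann: P = εσAT⁴ = 0.93 × 5.67×10⁻⁸ × 1.48 × (607)⁴ = 0.93 × 5.67×10⁻⁸ × 1.48 × 1.36×10^11.
P = 10600 W.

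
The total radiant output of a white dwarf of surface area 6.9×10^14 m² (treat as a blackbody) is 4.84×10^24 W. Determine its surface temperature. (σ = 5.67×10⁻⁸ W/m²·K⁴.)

From P = σAT⁴, T = (P / σA)^(1/4) = (4.84×10^24 / (5.67×10⁻⁸ × 6.90×10^14))^(1/4).
T = (1.24×10^17)^(1/4) = 18800 K.

T ≈ 18800 K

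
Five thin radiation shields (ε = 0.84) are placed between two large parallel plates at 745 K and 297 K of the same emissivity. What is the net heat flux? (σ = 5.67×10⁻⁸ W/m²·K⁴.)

q ≈ 2050 W/m²

Each of the 6 gaps contributes resistance (2/ε − 1) = 2/0.84 − 1 = 1.381; total = 8.286.
q = σ(T₁⁴ − T₂⁴) / 8.286 = 5.67×10⁻⁸ × 3.00×10^11 / 8.286 = 2050 W/m².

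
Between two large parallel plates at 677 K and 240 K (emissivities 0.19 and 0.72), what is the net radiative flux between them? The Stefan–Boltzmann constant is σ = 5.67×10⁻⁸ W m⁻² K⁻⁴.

For two large parallel gray plates, q = σ(T₁⁴ − T₂⁴) / (1/ε₁ + 1/ε₂ − 1).
1/ε₁ + 1/ε₂ − 1 = 1/0.19 + 1/0.72 − 1 = 5.652.
T₁⁴ − T₂⁴ = 2.10×10^11 − 3.32×10^9 = 2.07×10^11 K⁴.
q = 5.67×10⁻⁸ × 2.07×10^11 / 5.652 = 2070 W/m².

q ≈ 2070 W/m²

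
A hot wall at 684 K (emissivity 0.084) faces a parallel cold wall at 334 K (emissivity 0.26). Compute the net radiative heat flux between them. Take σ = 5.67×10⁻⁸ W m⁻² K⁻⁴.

q ≈ 794 W/m²

For two large parallel gray plates, q = σ(T₁⁴ − T₂⁴) / (1/ε₁ + 1/ε₂ − 1).
1/ε₁ + 1/ε₂ − 1 = 1/0.084 + 1/0.26 − 1 = 14.75.
T₁⁴ − T₂⁴ = 2.19×10^11 − 1.24×10^10 = 2.06×10^11 K⁴.
q = 5.67×10⁻⁸ × 2.06×10^11 / 14.75 = 794 W/m².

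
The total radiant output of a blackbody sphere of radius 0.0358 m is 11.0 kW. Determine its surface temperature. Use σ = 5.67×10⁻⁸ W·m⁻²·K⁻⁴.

T ≈ 1860 K

A = 4πr² = 4π × (0.0358)² = 0.0161 m².
From P = σAT⁴, T = (P / σA)^(1/4) = (11000 / (5.67×10⁻⁸ × 0.0161))^(1/4).
T = (1.20×10^13)^(1/4) = 1860 K.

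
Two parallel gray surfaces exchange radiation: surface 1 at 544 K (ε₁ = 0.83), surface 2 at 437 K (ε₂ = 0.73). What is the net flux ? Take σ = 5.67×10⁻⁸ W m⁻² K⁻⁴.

q ≈ 1840 W/m²

For two large parallel gray plates, q = σ(T₁⁴ − T₂⁴) / (1/ε₁ + 1/ε₂ − 1).
1/ε₁ + 1/ε₂ − 1 = 1/0.83 + 1/0.73 − 1 = 1.575.
T₁⁴ − T₂⁴ = 8.76×10^10 − 3.65×10^10 = 5.11×10^10 K⁴.
q = 5.67×10⁻⁸ × 5.11×10^10 / 1.575 = 1840 W/m².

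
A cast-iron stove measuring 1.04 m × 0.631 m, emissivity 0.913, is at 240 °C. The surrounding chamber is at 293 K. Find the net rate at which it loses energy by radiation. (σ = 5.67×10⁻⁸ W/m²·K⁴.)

Q ≈ 2100 W

A = 1.04 × 0.631 = 0.656 m².
Convert: 240 °C = 513 K.
Q = εσA(T⁴ − T_s⁴). T⁴ − T_s⁴ = (513)⁴ − (293)⁴ = 6.93×10^10 − 7.37×10^9 = 6.19×10^10 K⁴.
Q = 0.913 × 5.67×10⁻⁸ × 0.656 × 6.19×10^10 = 2100 W.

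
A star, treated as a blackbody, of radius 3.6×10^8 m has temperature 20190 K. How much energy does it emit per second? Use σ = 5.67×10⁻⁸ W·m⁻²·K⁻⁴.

P ≈ 1.53×10^28 W

A = 4πr² = 4π × (3.6×10^8)² = 1.63×10^18 m².
P = σAT⁴ = 5.67×10⁻⁸ × 1.63×10^18 × (20190)⁴ = 5.67×10⁻⁸ × 1.63×10^18 × 1.66×10^17.
P = 1.53×10^28 W.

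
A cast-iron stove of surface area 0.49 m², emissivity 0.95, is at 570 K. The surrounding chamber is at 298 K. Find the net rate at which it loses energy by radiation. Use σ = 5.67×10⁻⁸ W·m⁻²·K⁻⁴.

Q ≈ 2580 W

Q = εσA(T⁴ − T_s⁴). T⁴ − T_s⁴ = (570)⁴ − (298)⁴ = 1.06×10^11 − 7.89×10^9 = 9.77×10^10 K⁴.
Q = 0.95 × 5.67×10⁻⁸ × 0.490 × 9.77×10^10 = 2580 W.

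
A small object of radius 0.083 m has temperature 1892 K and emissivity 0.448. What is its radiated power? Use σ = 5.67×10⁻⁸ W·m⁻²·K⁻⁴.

P ≈ 28200 W

A = 4πr² = 4π × (0.083)² = 0.0866 m².
P = εσAT⁴ = 0.448 × 5.67×10⁻⁸ × 0.0866 × (1892)⁴ = 0.448 × 5.67×10⁻⁸ × 0.0866 × 1.28×10^13.
P = 28200 W.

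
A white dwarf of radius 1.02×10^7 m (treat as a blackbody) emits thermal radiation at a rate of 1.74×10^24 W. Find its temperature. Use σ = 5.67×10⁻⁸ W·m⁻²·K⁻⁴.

A = 4πr² = 4π × (1.02×10^7)² = 1.31×10^15 m².
From P = σAT⁴, T = (P / σA)^(1/4) = (1.74×10^24 / (5.67×10⁻⁸ × 1.31×10^15))^(1/4).
T = (2.35×10^16)^(1/4) = 12400 K.

T ≈ 12400 K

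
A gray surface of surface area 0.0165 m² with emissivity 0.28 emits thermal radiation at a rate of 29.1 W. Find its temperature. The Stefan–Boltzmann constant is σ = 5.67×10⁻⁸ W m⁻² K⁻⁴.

T ≈ 577 K

From P = εσAT⁴, T = (P / εσA)^(1/4) = (29.1 / (0.28 × 5.67×10⁻⁸ × 0.0165))^(1/4).
T = (1.11×10^11)^(1/4) = 577 K.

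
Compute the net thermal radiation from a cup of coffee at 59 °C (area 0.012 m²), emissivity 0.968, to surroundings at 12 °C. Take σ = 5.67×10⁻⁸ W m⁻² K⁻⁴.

Convert: 59 °C = 332 K; 12 °C = 285 K.
Q = εσA(T⁴ − T_s⁴). T⁴ − T_s⁴ = (332)⁴ − (285)⁴ = 1.21×10^10 − 6.60×10^9 = 5.55×10^9 K⁴.
Q = 0.968 × 5.67×10⁻⁸ × 0.0120 × 5.55×10^9 = 3.66 W.

Q ≈ 3.66 W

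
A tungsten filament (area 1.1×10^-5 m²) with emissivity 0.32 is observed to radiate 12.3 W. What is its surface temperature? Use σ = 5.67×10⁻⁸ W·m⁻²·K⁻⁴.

T ≈ 2800 K

From P = εσAT⁴, T = (P / εσA)^(1/4) = (12.3 / (0.32 × 5.67×10⁻⁸ × 1.10×10^-5))^(1/4).
T = (6.16×10^13)^(1/4) = 2800 K.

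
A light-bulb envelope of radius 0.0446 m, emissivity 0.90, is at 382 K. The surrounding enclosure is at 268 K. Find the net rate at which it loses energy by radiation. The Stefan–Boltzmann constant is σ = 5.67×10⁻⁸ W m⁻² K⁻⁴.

Q ≈ 20.6 W

A = 4πr² = 4π × (0.0446)² = 0.0250 m².
Q = εσA(T⁴ − T_s⁴). T⁴ − T_s⁴ = (382)⁴ − (268)⁴ = 2.13×10^10 − 5.16×10^9 = 1.61×10^10 K⁴.
Q = 0.90 × 5.67×10⁻⁸ × 0.0250 × 1.61×10^10 = 20.6 W.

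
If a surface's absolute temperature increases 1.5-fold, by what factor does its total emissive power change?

P ∝ T⁴, so the power scales as (1.5)⁴ = 5.06.

factor ≈ 5.06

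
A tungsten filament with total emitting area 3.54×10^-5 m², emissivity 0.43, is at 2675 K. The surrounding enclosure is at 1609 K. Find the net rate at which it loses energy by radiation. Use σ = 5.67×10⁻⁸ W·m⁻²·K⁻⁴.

Q ≈ 38.4 W

Q = εσA(T⁴ − T_s⁴). T⁴ − T_s⁴ = (2675)⁴ − (1609)⁴ = 5.12×10^13 − 6.70×10^12 = 4.45×10^13 K⁴.
Q = 0.43 × 5.67×10⁻⁸ × 3.54×10^-5 × 4.45×10^13 = 38.4 W.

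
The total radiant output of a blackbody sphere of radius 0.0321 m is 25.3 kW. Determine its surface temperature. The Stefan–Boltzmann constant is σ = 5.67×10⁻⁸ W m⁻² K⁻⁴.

T ≈ 2420 K

A = 4πr² = 4π × (0.0321)² = 0.0129 m².
From P = σAT⁴, T = (P / σA)^(1/4) = (25300 / (5.67×10⁻⁸ × 0.0129))^(1/4).
T = (3.45×10^13)^(1/4) = 2420 K.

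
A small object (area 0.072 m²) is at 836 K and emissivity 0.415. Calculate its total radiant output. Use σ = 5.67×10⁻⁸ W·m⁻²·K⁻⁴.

P ≈ 828 W

Stefan–Boltzmann: P = εσAT⁴ = 0.415 × 5.67×10⁻⁸ × 0.0720 × (836)⁴ = 0.415 × 5.67×10⁻⁸ × 0.0720 × 4.88×10^11.
P = 828 W.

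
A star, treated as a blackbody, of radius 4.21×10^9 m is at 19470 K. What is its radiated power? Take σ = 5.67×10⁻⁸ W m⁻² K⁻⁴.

P ≈ 1.81×10^30 W

A = 4πr² = 4π × (4.21×10^9)² = 2.23×10^20 m².
P = σAT⁴ = 5.67×10⁻⁸ × 2.23×10^20 × (19470)⁴ = 5.67×10⁻⁸ × 2.23×10^20 × 1.44×10^17.
P = 1.81×10^30 W.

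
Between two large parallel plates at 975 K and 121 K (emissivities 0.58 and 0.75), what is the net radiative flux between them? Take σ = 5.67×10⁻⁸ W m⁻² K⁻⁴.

For two large parallel gray plates, q = σ(T₁⁴ − T₂⁴) / (1/ε₁ + 1/ε₂ − 1).
1/ε₁ + 1/ε₂ − 1 = 1/0.58 + 1/0.75 − 1 = 2.057.
T₁⁴ − T₂⁴ = 9.04×10^11 − 2.14×10^8 = 9.03×10^11 K⁴.
q = 5.67×10⁻⁸ × 9.03×10^11 / 2.057 = 24900 W/m².

q ≈ 24900 W/m²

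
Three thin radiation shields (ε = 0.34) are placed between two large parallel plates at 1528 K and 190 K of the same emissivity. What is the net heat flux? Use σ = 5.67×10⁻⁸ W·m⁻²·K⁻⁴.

Each of the 4 gaps contributes resistance (2/ε − 1) = 2/0.34 − 1 = 4.882; total = 19.53.
q = σ(T₁⁴ − T₂⁴) / 19.53 = 5.67×10⁻⁸ × 5.45×10^12 / 19.53 = 15800 W/m².

q ≈ 15800 W/m²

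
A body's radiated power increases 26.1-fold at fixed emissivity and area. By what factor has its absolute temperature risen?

P ∝ T⁴ ⇒ T ∝ P^(1/4), so T scales by (26.1)^(1/4) = 2.26.

factor ≈ 2.26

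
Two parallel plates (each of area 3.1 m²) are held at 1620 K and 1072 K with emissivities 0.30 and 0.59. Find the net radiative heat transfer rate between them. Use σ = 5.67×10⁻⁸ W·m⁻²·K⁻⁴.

For two large parallel gray plates, q = σ(T₁⁴ − T₂⁴) / (1/ε₁ + 1/ε₂ − 1).
1/ε₁ + 1/ε₂ − 1 = 1/0.30 + 1/0.59 − 1 = 4.028.
T₁⁴ − T₂⁴ = 6.89×10^12 − 1.32×10^12 = 5.57×10^12 K⁴.
q = 5.67×10⁻⁸ × 5.57×10^12 / 4.028 = 78400 W/m².
Q = q·A = 78400 × 3.1 = 2.43×10^5 W.

Q ≈ 2.43×10^5 W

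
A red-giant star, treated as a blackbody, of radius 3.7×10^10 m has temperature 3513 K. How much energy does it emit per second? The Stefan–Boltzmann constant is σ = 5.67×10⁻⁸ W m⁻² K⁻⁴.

A = 4πr² = 4π × (3.7×10^10)² = 1.72×10^22 m².
P = σAT⁴ = 5.67×10⁻⁸ × 1.72×10^22 × (3513)⁴ = 5.67×10⁻⁸ × 1.72×10^22 × 1.52×10^14.
P = 1.49×10^29 W.

P ≈ 1.49×10^29 W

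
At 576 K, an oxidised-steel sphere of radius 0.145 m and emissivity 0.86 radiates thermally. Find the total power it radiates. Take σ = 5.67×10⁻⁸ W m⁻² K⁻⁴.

A = 4πr² = 4π × (0.145)² = 0.264 m².
P = εσAT⁴ = 0.86 × 5.67×10⁻⁸ × 0.264 × (576)⁴ = 0.86 × 5.67×10⁻⁸ × 0.264 × 1.10×10^11.
P = 1420 W.

P ≈ 1420 W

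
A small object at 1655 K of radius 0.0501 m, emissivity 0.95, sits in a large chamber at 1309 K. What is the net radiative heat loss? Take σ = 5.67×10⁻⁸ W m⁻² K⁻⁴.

A = 4πr² = 4π × (0.0501)² = 0.0315 m².
Q = εσA(T⁴ − T_s⁴). T⁴ − T_s⁴ = (1655)⁴ − (1309)⁴ = 7.50×10^12 − 2.94×10^12 = 4.57×10^12 K⁴.
Q = 0.95 × 5.67×10⁻⁸ × 0.0315 × 4.57×10^12 = 7760 W.

Q ≈ 7760 W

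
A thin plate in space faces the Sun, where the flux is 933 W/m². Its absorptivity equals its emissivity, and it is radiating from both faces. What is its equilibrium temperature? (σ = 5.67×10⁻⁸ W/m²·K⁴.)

T ≈ 301 K

Absorbed flux αS = emitted flux 2εσT⁴ per unit area; with α = ε this gives T = (S/2σ)^(1/4).
T = (933 / (2 × 5.67×10⁻⁸))^(1/4) = (8.23×10^9)^(1/4).
T = 301 K.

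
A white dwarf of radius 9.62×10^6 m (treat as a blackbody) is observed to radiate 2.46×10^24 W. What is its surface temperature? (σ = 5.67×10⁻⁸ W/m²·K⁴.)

A = 4πr² = 4π × (9.62×10^6)² = 1.16×10^15 m².
From P = σAT⁴, T = (P / σA)^(1/4) = (2.46×10^24 / (5.67×10⁻⁸ × 1.16×10^15))^(1/4).
T = (3.73×10^16)^(1/4) = 13900 K.

T ≈ 13900 K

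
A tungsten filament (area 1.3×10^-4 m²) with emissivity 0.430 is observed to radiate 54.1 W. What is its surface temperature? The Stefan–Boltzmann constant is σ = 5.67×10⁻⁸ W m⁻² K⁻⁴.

T ≈ 2030 K

From P = εσAT⁴, T = (P / εσA)^(1/4) = (54.1 / (0.430 × 5.67×10⁻⁸ × 1.30×10^-4))^(1/4).
T = (1.71×10^13)^(1/4) = 2030 K.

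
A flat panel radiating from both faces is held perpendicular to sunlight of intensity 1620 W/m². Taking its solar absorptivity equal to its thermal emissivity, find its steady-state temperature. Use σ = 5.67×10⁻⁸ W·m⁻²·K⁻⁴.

T ≈ 346 K

Absorbed flux αS = emitted flux 2εσT⁴ per unit area; with α = ε this gives T = (S/2σ)^(1/4).
T = (1620 / (2 × 5.67×10⁻⁸))^(1/4) = (1.43×10^10)^(1/4).
T = 346 K.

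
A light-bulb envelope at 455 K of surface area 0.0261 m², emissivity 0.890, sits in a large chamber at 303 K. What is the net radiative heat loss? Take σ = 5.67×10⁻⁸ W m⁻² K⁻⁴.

Q ≈ 45.3 W

Q = εσA(T⁴ − T_s⁴). T⁴ − T_s⁴ = (455)⁴ − (303)⁴ = 4.29×10^10 − 8.43×10^9 = 3.44×10^10 K⁴.
Q = 0.890 × 5.67×10⁻⁸ × 0.0261 × 3.44×10^10 = 45.3 W.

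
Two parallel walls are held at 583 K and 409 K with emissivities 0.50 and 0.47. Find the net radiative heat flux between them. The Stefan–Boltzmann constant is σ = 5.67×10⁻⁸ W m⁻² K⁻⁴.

q ≈ 1590 W/m²

For two large parallel gray plates, q = σ(T₁⁴ − T₂⁴) / (1/ε₁ + 1/ε₂ − 1).
1/ε₁ + 1/ε₂ − 1 = 1/0.50 + 1/0.47 − 1 = 3.128.
T₁⁴ − T₂⁴ = 1.16×10^11 − 2.80×10^10 = 8.75×10^10 K⁴.
q = 5.67×10⁻⁸ × 8.75×10^10 / 3.128 = 1590 W/m².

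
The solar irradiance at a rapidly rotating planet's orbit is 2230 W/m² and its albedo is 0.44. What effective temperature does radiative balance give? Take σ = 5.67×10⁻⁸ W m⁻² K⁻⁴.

T ≈ 272 K

Power absorbed = (1−a)S·πR²; power emitted = 4πR²σT⁴. Equating and cancelling πR²:
T = ((1−a)S / 4σ)^(1/4) = (1250 / (4 × 5.67×10⁻⁸))^(1/4) = (5.51×10^9)^(1/4).
T = 272 K.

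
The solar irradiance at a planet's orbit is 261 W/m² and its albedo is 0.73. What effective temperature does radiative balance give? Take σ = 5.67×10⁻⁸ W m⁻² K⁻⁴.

T ≈ 133 K

Power absorbed = (1−a)S·πR²; power emitted = 4πR²σT⁴. Equating and cancelling πR²:
T = ((1−a)S / 4σ)^(1/4) = (70.5 / (4 × 5.67×10⁻⁸))^(1/4) = (3.11×10^8)^(1/4).
T = 133 K.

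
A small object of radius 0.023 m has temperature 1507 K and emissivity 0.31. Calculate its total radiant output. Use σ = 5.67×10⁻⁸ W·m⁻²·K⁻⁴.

A = 4πr² = 4π × (0.023)² = 6.65×10^-3 m².
Stefan–Boltzmann: P = εσAT⁴ = 0.31 × 5.67×10⁻⁸ × 6.65×10^-3 × (1507)⁴ = 0.31 × 5.67×10⁻⁸ × 6.65×10^-3 × 5.16×10^12.
P = 603 W.

P ≈ 603 W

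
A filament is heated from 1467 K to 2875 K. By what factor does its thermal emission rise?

P ∝ T⁴, so the ratio is (2875/1467)⁴ = (1.960)⁴ = 14.8.

ratio ≈ 14.8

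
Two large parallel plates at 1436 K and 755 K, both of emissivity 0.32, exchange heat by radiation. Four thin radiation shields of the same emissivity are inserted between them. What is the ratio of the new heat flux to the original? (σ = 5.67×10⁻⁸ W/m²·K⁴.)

ratio ≈ 0.200

With N identical shields there are N+1 = 5 gaps in series, each with the same radiative resistance, so the flux falls to 1/(N+1) of its unshielded value.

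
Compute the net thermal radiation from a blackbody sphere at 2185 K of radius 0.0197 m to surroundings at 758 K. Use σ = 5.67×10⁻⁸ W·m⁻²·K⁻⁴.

Q ≈ 6210 W

A = 4πr² = 4π × (0.0197)² = 4.88×10^-3 m².
Q = σA(T⁴ − T_s⁴). T⁴ − T_s⁴ = (2185)⁴ − (758)⁴ = 2.28×10^13 − 3.30×10^11 = 2.25×10^13 K⁴.
Q = 5.67×10⁻⁸ × 4.88×10^-3 × 2.25×10^13 = 6210 W.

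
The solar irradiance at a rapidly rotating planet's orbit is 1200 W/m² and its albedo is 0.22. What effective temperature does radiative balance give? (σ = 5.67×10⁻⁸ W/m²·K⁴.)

Power absorbed = (1−a)S·πR²; power emitted = 4πR²σT⁴. Equating and cancelling πR²:
T = ((1−a)S / 4σ)^(1/4) = (936 / (4 × 5.67×10⁻⁸))^(1/4) = (4.13×10^9)^(1/4).
T = 253 K.

T ≈ 253 K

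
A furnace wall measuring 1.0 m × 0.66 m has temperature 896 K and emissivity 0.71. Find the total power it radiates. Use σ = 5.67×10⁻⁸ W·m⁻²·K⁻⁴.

P ≈ 17100 W

A = 1.0 × 0.66 = 0.660 m².
P = εσAT⁴ = 0.71 × 5.67×10⁻⁸ × 0.660 × (896)⁴ = 0.71 × 5.67×10⁻⁸ × 0.660 × 6.45×10^11.
P = 17100 W.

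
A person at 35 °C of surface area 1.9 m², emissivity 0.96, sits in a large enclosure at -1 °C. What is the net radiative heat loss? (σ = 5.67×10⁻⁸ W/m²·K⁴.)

Q ≈ 365 W

Convert: 35 °C = 308 K; -1 °C = 272 K.
Q = εσA(T⁴ − T_s⁴). T⁴ − T_s⁴ = (308)⁴ − (272)⁴ = 9.00×10^9 − 5.47×10^9 = 3.53×10^9 K⁴.
Q = 0.96 × 5.67×10⁻⁸ × 1.90 × 3.53×10^9 = 365 W.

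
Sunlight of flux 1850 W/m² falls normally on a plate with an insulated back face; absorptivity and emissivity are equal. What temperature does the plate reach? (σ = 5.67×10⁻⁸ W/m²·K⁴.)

T ≈ 425 K

Absorbed flux αS = emitted flux εσT⁴ (one radiating face); with α = ε, T = (S/σ)^(1/4).
T = (1850 / 5.67×10⁻⁸)^(1/4) = (3.26×10^10)^(1/4).
T = 425 K.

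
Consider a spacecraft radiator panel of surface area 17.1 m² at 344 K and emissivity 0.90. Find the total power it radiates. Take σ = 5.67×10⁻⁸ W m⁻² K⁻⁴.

P = εσAT⁴ = 0.90 × 5.67×10⁻⁸ × 17.1 × (344)⁴ = 0.90 × 5.67×10⁻⁸ × 17.1 × 1.40×10^10.
P = 12200 W.

P ≈ 12200 W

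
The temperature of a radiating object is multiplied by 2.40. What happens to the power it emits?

factor ≈ 33.2

P ∝ T⁴, so the power scales as (2.40)⁴ = 33.2.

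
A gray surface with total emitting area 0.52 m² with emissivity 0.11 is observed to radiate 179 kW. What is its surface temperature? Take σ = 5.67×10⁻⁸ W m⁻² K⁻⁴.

From P = εσAT⁴, T = (P / εσA)^(1/4) = (1.79×10^5 / (0.11 × 5.67×10⁻⁸ × 0.520))^(1/4).
T = (5.52×10^13)^(1/4) = 2730 K.

T ≈ 2730 K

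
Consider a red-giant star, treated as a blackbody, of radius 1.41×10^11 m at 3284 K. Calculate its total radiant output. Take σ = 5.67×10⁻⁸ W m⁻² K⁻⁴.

P ≈ 1.65×10^30 W

A = 4πr² = 4π × (1.41×10^11)² = 2.50×10^23 m².
P = σAT⁴ = 5.67×10⁻⁸ × 2.50×10^23 × (3284)⁴ = 5.67×10⁻⁸ × 2.50×10^23 × 1.16×10^14.
P = 1.65×10^30 W.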